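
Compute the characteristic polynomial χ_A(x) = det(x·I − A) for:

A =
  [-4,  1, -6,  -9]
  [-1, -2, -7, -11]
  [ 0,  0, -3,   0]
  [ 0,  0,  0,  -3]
x^4 + 12*x^3 + 54*x^2 + 108*x + 81

Expanding det(x·I − A) (e.g. by cofactor expansion or by noting that A is similar to its Jordan form J, which has the same characteristic polynomial as A) gives
  χ_A(x) = x^4 + 12*x^3 + 54*x^2 + 108*x + 81
which factors as (x + 3)^4. The eigenvalues (with algebraic multiplicities) are λ = -3 with multiplicity 4.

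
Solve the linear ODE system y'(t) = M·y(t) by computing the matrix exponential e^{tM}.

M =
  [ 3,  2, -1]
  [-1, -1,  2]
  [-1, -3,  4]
e^{tM} =
  [t*exp(2*t) + exp(2*t), -t^2*exp(2*t)/2 + 2*t*exp(2*t), t^2*exp(2*t)/2 - t*exp(2*t)]
  [-t*exp(2*t), t^2*exp(2*t)/2 - 3*t*exp(2*t) + exp(2*t), -t^2*exp(2*t)/2 + 2*t*exp(2*t)]
  [-t*exp(2*t), t^2*exp(2*t)/2 - 3*t*exp(2*t), -t^2*exp(2*t)/2 + 2*t*exp(2*t) + exp(2*t)]

Strategy: write M = P · J · P⁻¹ where J is a Jordan canonical form, so e^{tM} = P · e^{tJ} · P⁻¹, and e^{tJ} can be computed block-by-block.

M has Jordan form
J =
  [2, 1, 0]
  [0, 2, 1]
  [0, 0, 2]
(up to reordering of blocks).

Per-block formulas:
  For a 3×3 Jordan block J_3(2): exp(t · J_3(2)) = e^(2t)·(I + t·N + (t^2/2)·N^2), where N is the 3×3 nilpotent shift.

After assembling e^{tJ} and conjugating by P, we get:

e^{tM} =
  [t*exp(2*t) + exp(2*t), -t^2*exp(2*t)/2 + 2*t*exp(2*t), t^2*exp(2*t)/2 - t*exp(2*t)]
  [-t*exp(2*t), t^2*exp(2*t)/2 - 3*t*exp(2*t) + exp(2*t), -t^2*exp(2*t)/2 + 2*t*exp(2*t)]
  [-t*exp(2*t), t^2*exp(2*t)/2 - 3*t*exp(2*t), -t^2*exp(2*t)/2 + 2*t*exp(2*t) + exp(2*t)]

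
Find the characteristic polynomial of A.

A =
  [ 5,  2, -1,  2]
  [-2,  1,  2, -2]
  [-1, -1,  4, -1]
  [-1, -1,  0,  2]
x^4 - 12*x^3 + 54*x^2 - 108*x + 81

Expanding det(x·I − A) (e.g. by cofactor expansion or by noting that A is similar to its Jordan form J, which has the same characteristic polynomial as A) gives
  χ_A(x) = x^4 - 12*x^3 + 54*x^2 - 108*x + 81
which factors as (x - 3)^4. The eigenvalues (with algebraic multiplicities) are λ = 3 with multiplicity 4.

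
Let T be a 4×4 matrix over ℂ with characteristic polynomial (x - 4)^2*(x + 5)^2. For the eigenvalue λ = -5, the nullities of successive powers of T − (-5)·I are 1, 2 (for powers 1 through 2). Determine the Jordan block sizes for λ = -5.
Block sizes for λ = -5: [2]

From the dimensions of kernels of powers, the number of Jordan blocks of size at least j is d_j − d_{j−1} where d_j = dim ker(N^j) (with d_0 = 0). Computing the differences gives [1, 1].
The number of blocks of size exactly k is (#blocks of size ≥ k) − (#blocks of size ≥ k + 1), so the partition is: 1 block(s) of size 2.
In nonincreasing order the block sizes are [2].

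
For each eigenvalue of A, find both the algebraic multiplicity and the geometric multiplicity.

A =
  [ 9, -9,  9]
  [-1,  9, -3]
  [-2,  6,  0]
λ = 6: alg = 3, geom = 2

Step 1 — factor the characteristic polynomial to read off the algebraic multiplicities:
  χ_A(x) = (x - 6)^3

Step 2 — compute geometric multiplicities via the rank-nullity identity g(λ) = n − rank(A − λI):
  rank(A − (6)·I) = 1, so dim ker(A − (6)·I) = n − 1 = 2

Summary:
  λ = 6: algebraic multiplicity = 3, geometric multiplicity = 2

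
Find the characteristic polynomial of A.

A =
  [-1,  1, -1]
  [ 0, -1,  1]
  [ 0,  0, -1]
x^3 + 3*x^2 + 3*x + 1

Expanding det(x·I − A) (e.g. by cofactor expansion or by noting that A is similar to its Jordan form J, which has the same characteristic polynomial as A) gives
  χ_A(x) = x^3 + 3*x^2 + 3*x + 1
which factors as (x + 1)^3. The eigenvalues (with algebraic multiplicities) are λ = -1 with multiplicity 3.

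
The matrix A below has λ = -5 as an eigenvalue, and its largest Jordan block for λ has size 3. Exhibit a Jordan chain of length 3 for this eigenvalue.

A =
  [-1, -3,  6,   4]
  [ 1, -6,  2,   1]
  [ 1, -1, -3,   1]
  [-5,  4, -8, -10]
A Jordan chain for λ = -5 of length 3:
v_1 = (-1, 0, 0, 1)ᵀ
v_2 = (4, 1, 1, -5)ᵀ
v_3 = (1, 0, 0, 0)ᵀ

Let N = A − (-5)·I. We want v_3 with N^3 v_3 = 0 but N^2 v_3 ≠ 0; then v_{j-1} := N · v_j for j = 3, …, 2.

Pick v_3 = (1, 0, 0, 0)ᵀ.
Then v_2 = N · v_3 = (4, 1, 1, -5)ᵀ.
Then v_1 = N · v_2 = (-1, 0, 0, 1)ᵀ.

Sanity check: (A − (-5)·I) v_1 = (0, 0, 0, 0)ᵀ = 0. ✓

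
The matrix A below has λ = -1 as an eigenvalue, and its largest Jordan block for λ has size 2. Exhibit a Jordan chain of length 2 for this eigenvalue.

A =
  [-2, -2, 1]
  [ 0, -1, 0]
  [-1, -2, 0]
A Jordan chain for λ = -1 of length 2:
v_1 = (-1, 0, -1)ᵀ
v_2 = (1, 0, 0)ᵀ

Let N = A − (-1)·I. We want v_2 with N^2 v_2 = 0 but N^1 v_2 ≠ 0; then v_{j-1} := N · v_j for j = 2, …, 2.

Pick v_2 = (1, 0, 0)ᵀ.
Then v_1 = N · v_2 = (-1, 0, -1)ᵀ.

Sanity check: (A − (-1)·I) v_1 = (0, 0, 0)ᵀ = 0. ✓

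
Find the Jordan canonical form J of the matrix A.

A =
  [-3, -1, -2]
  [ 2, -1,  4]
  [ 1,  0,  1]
J_3(-1)

The characteristic polynomial is
  det(x·I − A) = x^3 + 3*x^2 + 3*x + 1 = (x + 1)^3

Eigenvalues and multiplicities (the geometric multiplicity of λ is n − rank(A − λI), which equals the number of Jordan blocks for λ):
  λ = -1: algebraic multiplicity = 3, geometric multiplicity = 1

Determining the block sizes for each eigenvalue:
  λ = -1: one block (gm = 1), so the single block has size am = 3 → block sizes [3]

Assembling the blocks gives a Jordan form
J =
  [-1,  1,  0]
  [ 0, -1,  1]
  [ 0,  0, -1]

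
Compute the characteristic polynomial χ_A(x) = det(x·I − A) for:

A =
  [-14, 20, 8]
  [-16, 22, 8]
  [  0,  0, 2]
x^3 - 10*x^2 + 28*x - 24

Expanding det(x·I − A) (e.g. by cofactor expansion or by noting that A is similar to its Jordan form J, which has the same characteristic polynomial as A) gives
  χ_A(x) = x^3 - 10*x^2 + 28*x - 24
which factors as (x - 6)*(x - 2)^2. The eigenvalues (with algebraic multiplicities) are λ = 2 with multiplicity 2, λ = 6 with multiplicity 1.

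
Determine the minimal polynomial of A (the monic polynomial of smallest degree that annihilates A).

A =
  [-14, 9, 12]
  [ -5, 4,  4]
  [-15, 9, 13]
x^2 - 2*x + 1

The characteristic polynomial is χ_A(x) = (x - 1)^3, so the eigenvalues are known. The minimal polynomial is
  m_A(x) = Π_λ (x − λ)^{k_λ}
where k_λ is the size of the *largest* Jordan block for λ (equivalently, the smallest k with (A − λI)^k v = 0 for every generalised eigenvector v of λ).

  λ = 1: largest Jordan block has size 2, contributing (x − 1)^2

So m_A(x) = (x - 1)^2 = x^2 - 2*x + 1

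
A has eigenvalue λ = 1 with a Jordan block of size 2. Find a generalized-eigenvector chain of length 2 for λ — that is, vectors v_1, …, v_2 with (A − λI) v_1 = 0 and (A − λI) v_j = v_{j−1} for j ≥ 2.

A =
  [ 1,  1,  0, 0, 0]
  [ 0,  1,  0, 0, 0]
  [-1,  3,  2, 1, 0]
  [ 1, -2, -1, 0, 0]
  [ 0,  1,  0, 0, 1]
A Jordan chain for λ = 1 of length 2:
v_1 = (0, 0, -1, 1, 0)ᵀ
v_2 = (1, 0, 0, 0, 0)ᵀ

Let N = A − (1)·I. We want v_2 with N^2 v_2 = 0 but N^1 v_2 ≠ 0; then v_{j-1} := N · v_j for j = 2, …, 2.

Pick v_2 = (1, 0, 0, 0, 0)ᵀ.
Then v_1 = N · v_2 = (0, 0, -1, 1, 0)ᵀ.

Sanity check: (A − (1)·I) v_1 = (0, 0, 0, 0, 0)ᵀ = 0. ✓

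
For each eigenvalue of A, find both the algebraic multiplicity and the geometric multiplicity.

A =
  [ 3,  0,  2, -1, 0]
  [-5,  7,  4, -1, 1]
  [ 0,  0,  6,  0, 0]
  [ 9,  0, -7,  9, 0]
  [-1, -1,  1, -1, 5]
λ = 6: alg = 5, geom = 2

Step 1 — factor the characteristic polynomial to read off the algebraic multiplicities:
  χ_A(x) = (x - 6)^5

Step 2 — compute geometric multiplicities via the rank-nullity identity g(λ) = n − rank(A − λI):
  rank(A − (6)·I) = 3, so dim ker(A − (6)·I) = n − 3 = 2

Summary:
  λ = 6: algebraic multiplicity = 5, geometric multiplicity = 2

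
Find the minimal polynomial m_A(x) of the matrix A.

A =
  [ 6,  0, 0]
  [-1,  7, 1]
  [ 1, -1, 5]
x^2 - 12*x + 36

The characteristic polynomial is χ_A(x) = (x - 6)^3, so the eigenvalues are known. The minimal polynomial is
  m_A(x) = Π_λ (x − λ)^{k_λ}
where k_λ is the size of the *largest* Jordan block for λ (equivalently, the smallest k with (A − λI)^k v = 0 for every generalised eigenvector v of λ).

  λ = 6: largest Jordan block has size 2, contributing (x − 6)^2

So m_A(x) = (x - 6)^2 = x^2 - 12*x + 36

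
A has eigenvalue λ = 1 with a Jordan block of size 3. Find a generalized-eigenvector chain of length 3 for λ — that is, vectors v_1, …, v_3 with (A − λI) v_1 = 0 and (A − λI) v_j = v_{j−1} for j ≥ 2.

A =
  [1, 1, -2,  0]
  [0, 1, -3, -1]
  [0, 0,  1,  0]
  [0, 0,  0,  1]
A Jordan chain for λ = 1 of length 3:
v_1 = (-3, 0, 0, 0)ᵀ
v_2 = (-2, -3, 0, 0)ᵀ
v_3 = (0, 0, 1, 0)ᵀ

Let N = A − (1)·I. We want v_3 with N^3 v_3 = 0 but N^2 v_3 ≠ 0; then v_{j-1} := N · v_j for j = 3, …, 2.

Pick v_3 = (0, 0, 1, 0)ᵀ.
Then v_2 = N · v_3 = (-2, -3, 0, 0)ᵀ.
Then v_1 = N · v_2 = (-3, 0, 0, 0)ᵀ.

Sanity check: (A − (1)·I) v_1 = (0, 0, 0, 0)ᵀ = 0. ✓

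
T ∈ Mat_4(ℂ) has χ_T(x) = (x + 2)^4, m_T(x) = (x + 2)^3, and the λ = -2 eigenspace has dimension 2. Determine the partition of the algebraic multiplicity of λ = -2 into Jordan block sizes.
Block sizes for λ = -2: [3, 1]

Step 1 — from the characteristic polynomial, algebraic multiplicity of λ = -2 is 4. From dim ker(T − (-2)·I) = 2, there are exactly 2 Jordan blocks for λ = -2.
Step 2 — from the minimal polynomial, the factor (x + 2)^3 tells us the largest block for λ = -2 has size 3.
Step 3 — with total size 4, 2 blocks, and largest block 3, the block sizes (in nonincreasing order) are [3, 1].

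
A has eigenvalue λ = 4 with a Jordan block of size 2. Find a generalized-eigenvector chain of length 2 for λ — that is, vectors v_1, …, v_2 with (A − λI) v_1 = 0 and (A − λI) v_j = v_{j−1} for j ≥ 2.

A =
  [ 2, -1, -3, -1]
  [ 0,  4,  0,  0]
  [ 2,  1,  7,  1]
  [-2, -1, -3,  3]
A Jordan chain for λ = 4 of length 2:
v_1 = (-2, 0, 2, -2)ᵀ
v_2 = (1, 0, 0, 0)ᵀ

Let N = A − (4)·I. We want v_2 with N^2 v_2 = 0 but N^1 v_2 ≠ 0; then v_{j-1} := N · v_j for j = 2, …, 2.

Pick v_2 = (1, 0, 0, 0)ᵀ.
Then v_1 = N · v_2 = (-2, 0, 2, -2)ᵀ.

Sanity check: (A − (4)·I) v_1 = (0, 0, 0, 0)ᵀ = 0. ✓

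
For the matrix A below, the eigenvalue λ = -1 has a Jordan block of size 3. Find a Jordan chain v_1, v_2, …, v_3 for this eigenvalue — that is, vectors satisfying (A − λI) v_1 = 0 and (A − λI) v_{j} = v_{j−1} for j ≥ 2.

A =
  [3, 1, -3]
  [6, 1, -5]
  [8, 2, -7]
A Jordan chain for λ = -1 of length 3:
v_1 = (-2, -4, -4)ᵀ
v_2 = (4, 6, 8)ᵀ
v_3 = (1, 0, 0)ᵀ

Let N = A − (-1)·I. We want v_3 with N^3 v_3 = 0 but N^2 v_3 ≠ 0; then v_{j-1} := N · v_j for j = 3, …, 2.

Pick v_3 = (1, 0, 0)ᵀ.
Then v_2 = N · v_3 = (4, 6, 8)ᵀ.
Then v_1 = N · v_2 = (-2, -4, -4)ᵀ.

Sanity check: (A − (-1)·I) v_1 = (0, 0, 0)ᵀ = 0. ✓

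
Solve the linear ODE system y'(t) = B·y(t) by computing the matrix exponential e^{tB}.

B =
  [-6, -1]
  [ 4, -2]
e^{tB} =
  [-2*t*exp(-4*t) + exp(-4*t), -t*exp(-4*t)]
  [4*t*exp(-4*t), 2*t*exp(-4*t) + exp(-4*t)]

Strategy: write B = P · J · P⁻¹ where J is a Jordan canonical form, so e^{tB} = P · e^{tJ} · P⁻¹, and e^{tJ} can be computed block-by-block.

B has Jordan form
J =
  [-4,  1]
  [ 0, -4]
(up to reordering of blocks).

Per-block formulas:
  For a 2×2 Jordan block J_2(-4): exp(t · J_2(-4)) = e^(-4t)·(I + t·N), where N is the 2×2 nilpotent shift.

After assembling e^{tJ} and conjugating by P, we get:

e^{tB} =
  [-2*t*exp(-4*t) + exp(-4*t), -t*exp(-4*t)]
  [4*t*exp(-4*t), 2*t*exp(-4*t) + exp(-4*t)]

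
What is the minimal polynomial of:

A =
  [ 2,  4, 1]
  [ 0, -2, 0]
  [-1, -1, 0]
x^3 - 3*x + 2

The characteristic polynomial is χ_A(x) = (x - 1)^2*(x + 2), so the eigenvalues are known. The minimal polynomial is
  m_A(x) = Π_λ (x − λ)^{k_λ}
where k_λ is the size of the *largest* Jordan block for λ (equivalently, the smallest k with (A − λI)^k v = 0 for every generalised eigenvector v of λ).

  λ = -2: largest Jordan block has size 1, contributing (x + 2)
  λ = 1: largest Jordan block has size 2, contributing (x − 1)^2

So m_A(x) = (x - 1)^2*(x + 2) = x^3 - 3*x + 2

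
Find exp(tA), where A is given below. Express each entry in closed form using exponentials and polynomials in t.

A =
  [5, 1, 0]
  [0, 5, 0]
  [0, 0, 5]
e^{tA} =
  [exp(5*t), t*exp(5*t), 0]
  [0, exp(5*t), 0]
  [0, 0, exp(5*t)]

Strategy: write A = P · J · P⁻¹ where J is a Jordan canonical form, so e^{tA} = P · e^{tJ} · P⁻¹, and e^{tJ} can be computed block-by-block.

A has Jordan form
J =
  [5, 1, 0]
  [0, 5, 0]
  [0, 0, 5]
(up to reordering of blocks).

Per-block formulas:
  For a 1×1 block at λ = 5: exp(t · [5]) = [e^(5t)].
  For a 2×2 Jordan block J_2(5): exp(t · J_2(5)) = e^(5t)·(I + t·N), where N is the 2×2 nilpotent shift.

After assembling e^{tJ} and conjugating by P, we get:

e^{tA} =
  [exp(5*t), t*exp(5*t), 0]
  [0, exp(5*t), 0]
  [0, 0, exp(5*t)]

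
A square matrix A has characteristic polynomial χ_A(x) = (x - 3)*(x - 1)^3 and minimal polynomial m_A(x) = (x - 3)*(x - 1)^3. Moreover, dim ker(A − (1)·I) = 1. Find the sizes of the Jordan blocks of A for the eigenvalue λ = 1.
Block sizes for λ = 1: [3]

Step 1 — from the characteristic polynomial, algebraic multiplicity of λ = 1 is 3. From dim ker(A − (1)·I) = 1, there are exactly 1 Jordan blocks for λ = 1.
Step 2 — from the minimal polynomial, the factor (x − 1)^3 tells us the largest block for λ = 1 has size 3.
Step 3 — with total size 3, 1 blocks, and largest block 3, the block sizes (in nonincreasing order) are [3].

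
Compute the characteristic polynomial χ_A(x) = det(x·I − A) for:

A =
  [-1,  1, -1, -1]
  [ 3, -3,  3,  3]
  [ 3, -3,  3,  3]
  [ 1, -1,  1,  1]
x^4

Expanding det(x·I − A) (e.g. by cofactor expansion or by noting that A is similar to its Jordan form J, which has the same characteristic polynomial as A) gives
  χ_A(x) = x^4
which factors as x^4. The eigenvalues (with algebraic multiplicities) are λ = 0 with multiplicity 4.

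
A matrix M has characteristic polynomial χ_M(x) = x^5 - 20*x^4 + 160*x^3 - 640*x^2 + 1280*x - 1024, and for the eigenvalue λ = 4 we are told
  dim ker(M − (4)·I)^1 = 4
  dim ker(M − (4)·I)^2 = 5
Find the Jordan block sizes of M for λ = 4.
Block sizes for λ = 4: [2, 1, 1, 1]

From the dimensions of kernels of powers, the number of Jordan blocks of size at least j is d_j − d_{j−1} where d_j = dim ker(N^j) (with d_0 = 0). Computing the differences gives [4, 1].
The number of blocks of size exactly k is (#blocks of size ≥ k) − (#blocks of size ≥ k + 1), so the partition is: 3 block(s) of size 1, 1 block(s) of size 2.
In nonincreasing order the block sizes are [2, 1, 1, 1].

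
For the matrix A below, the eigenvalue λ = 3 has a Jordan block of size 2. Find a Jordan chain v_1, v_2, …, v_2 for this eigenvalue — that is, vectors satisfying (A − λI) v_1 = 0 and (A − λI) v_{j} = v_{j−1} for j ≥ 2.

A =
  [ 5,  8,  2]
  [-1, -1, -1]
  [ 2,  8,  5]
A Jordan chain for λ = 3 of length 2:
v_1 = (2, -1, 2)ᵀ
v_2 = (1, 0, 0)ᵀ

Let N = A − (3)·I. We want v_2 with N^2 v_2 = 0 but N^1 v_2 ≠ 0; then v_{j-1} := N · v_j for j = 2, …, 2.

Pick v_2 = (1, 0, 0)ᵀ.
Then v_1 = N · v_2 = (2, -1, 2)ᵀ.

Sanity check: (A − (3)·I) v_1 = (0, 0, 0)ᵀ = 0. ✓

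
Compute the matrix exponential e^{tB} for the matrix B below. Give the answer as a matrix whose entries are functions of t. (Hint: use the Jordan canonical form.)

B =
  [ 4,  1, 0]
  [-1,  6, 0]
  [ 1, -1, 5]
e^{tB} =
  [-t*exp(5*t) + exp(5*t), t*exp(5*t), 0]
  [-t*exp(5*t), t*exp(5*t) + exp(5*t), 0]
  [t*exp(5*t), -t*exp(5*t), exp(5*t)]

Strategy: write B = P · J · P⁻¹ where J is a Jordan canonical form, so e^{tB} = P · e^{tJ} · P⁻¹, and e^{tJ} can be computed block-by-block.

B has Jordan form
J =
  [5, 1, 0]
  [0, 5, 0]
  [0, 0, 5]
(up to reordering of blocks).

Per-block formulas:
  For a 2×2 Jordan block J_2(5): exp(t · J_2(5)) = e^(5t)·(I + t·N), where N is the 2×2 nilpotent shift.
  For a 1×1 block at λ = 5: exp(t · [5]) = [e^(5t)].

After assembling e^{tJ} and conjugating by P, we get:

e^{tB} =
  [-t*exp(5*t) + exp(5*t), t*exp(5*t), 0]
  [-t*exp(5*t), t*exp(5*t) + exp(5*t), 0]
  [t*exp(5*t), -t*exp(5*t), exp(5*t)]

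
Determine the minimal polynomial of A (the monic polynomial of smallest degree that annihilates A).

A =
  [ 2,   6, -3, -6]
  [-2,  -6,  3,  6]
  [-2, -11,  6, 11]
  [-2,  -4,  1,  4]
x^4 - 6*x^3 + 12*x^2 - 8*x

The characteristic polynomial is χ_A(x) = x*(x - 2)^3, so the eigenvalues are known. The minimal polynomial is
  m_A(x) = Π_λ (x − λ)^{k_λ}
where k_λ is the size of the *largest* Jordan block for λ (equivalently, the smallest k with (A − λI)^k v = 0 for every generalised eigenvector v of λ).

  λ = 0: largest Jordan block has size 1, contributing (x − 0)
  λ = 2: largest Jordan block has size 3, contributing (x − 2)^3

So m_A(x) = x*(x - 2)^3 = x^4 - 6*x^3 + 12*x^2 - 8*x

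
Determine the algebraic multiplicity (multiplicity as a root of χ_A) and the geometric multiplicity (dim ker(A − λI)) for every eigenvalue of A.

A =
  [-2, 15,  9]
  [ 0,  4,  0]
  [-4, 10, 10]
λ = 4: alg = 3, geom = 2

Step 1 — factor the characteristic polynomial to read off the algebraic multiplicities:
  χ_A(x) = (x - 4)^3

Step 2 — compute geometric multiplicities via the rank-nullity identity g(λ) = n − rank(A − λI):
  rank(A − (4)·I) = 1, so dim ker(A − (4)·I) = n − 1 = 2

Summary:
  λ = 4: algebraic multiplicity = 3, geometric multiplicity = 2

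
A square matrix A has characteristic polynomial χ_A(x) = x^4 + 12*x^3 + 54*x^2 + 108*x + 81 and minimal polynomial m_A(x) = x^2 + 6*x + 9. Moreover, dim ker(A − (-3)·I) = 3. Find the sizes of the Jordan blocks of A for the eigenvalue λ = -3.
Block sizes for λ = -3: [2, 1, 1]

Step 1 — from the characteristic polynomial, algebraic multiplicity of λ = -3 is 4. From dim ker(A − (-3)·I) = 3, there are exactly 3 Jordan blocks for λ = -3.
Step 2 — from the minimal polynomial, the factor (x + 3)^2 tells us the largest block for λ = -3 has size 2.
Step 3 — with total size 4, 3 blocks, and largest block 2, the block sizes (in nonincreasing order) are [2, 1, 1].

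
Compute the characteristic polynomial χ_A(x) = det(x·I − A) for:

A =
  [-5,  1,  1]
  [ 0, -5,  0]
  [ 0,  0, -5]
x^3 + 15*x^2 + 75*x + 125

Expanding det(x·I − A) (e.g. by cofactor expansion or by noting that A is similar to its Jordan form J, which has the same characteristic polynomial as A) gives
  χ_A(x) = x^3 + 15*x^2 + 75*x + 125
which factors as (x + 5)^3. The eigenvalues (with algebraic multiplicities) are λ = -5 with multiplicity 3.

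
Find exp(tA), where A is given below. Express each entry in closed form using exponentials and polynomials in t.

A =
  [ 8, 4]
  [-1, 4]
e^{tA} =
  [2*t*exp(6*t) + exp(6*t), 4*t*exp(6*t)]
  [-t*exp(6*t), -2*t*exp(6*t) + exp(6*t)]

Strategy: write A = P · J · P⁻¹ where J is a Jordan canonical form, so e^{tA} = P · e^{tJ} · P⁻¹, and e^{tJ} can be computed block-by-block.

A has Jordan form
J =
  [6, 1]
  [0, 6]
(up to reordering of blocks).

Per-block formulas:
  For a 2×2 Jordan block J_2(6): exp(t · J_2(6)) = e^(6t)·(I + t·N), where N is the 2×2 nilpotent shift.

After assembling e^{tJ} and conjugating by P, we get:

e^{tA} =
  [2*t*exp(6*t) + exp(6*t), 4*t*exp(6*t)]
  [-t*exp(6*t), -2*t*exp(6*t) + exp(6*t)]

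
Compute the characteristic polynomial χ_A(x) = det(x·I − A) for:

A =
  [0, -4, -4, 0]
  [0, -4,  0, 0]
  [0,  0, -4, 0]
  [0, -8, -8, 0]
x^4 + 8*x^3 + 16*x^2

Expanding det(x·I − A) (e.g. by cofactor expansion or by noting that A is similar to its Jordan form J, which has the same characteristic polynomial as A) gives
  χ_A(x) = x^4 + 8*x^3 + 16*x^2
which factors as x^2*(x + 4)^2. The eigenvalues (with algebraic multiplicities) are λ = -4 with multiplicity 2, λ = 0 with multiplicity 2.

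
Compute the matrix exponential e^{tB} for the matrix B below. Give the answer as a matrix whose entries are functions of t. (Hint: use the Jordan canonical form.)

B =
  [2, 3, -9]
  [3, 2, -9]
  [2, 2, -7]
e^{tB} =
  [3*t*exp(-t) + exp(-t), 3*t*exp(-t), -9*t*exp(-t)]
  [3*t*exp(-t), 3*t*exp(-t) + exp(-t), -9*t*exp(-t)]
  [2*t*exp(-t), 2*t*exp(-t), -6*t*exp(-t) + exp(-t)]

Strategy: write B = P · J · P⁻¹ where J is a Jordan canonical form, so e^{tB} = P · e^{tJ} · P⁻¹, and e^{tJ} can be computed block-by-block.

B has Jordan form
J =
  [-1,  1,  0]
  [ 0, -1,  0]
  [ 0,  0, -1]
(up to reordering of blocks).

Per-block formulas:
  For a 2×2 Jordan block J_2(-1): exp(t · J_2(-1)) = e^(-1t)·(I + t·N), where N is the 2×2 nilpotent shift.
  For a 1×1 block at λ = -1: exp(t · [-1]) = [e^(-1t)].

After assembling e^{tJ} and conjugating by P, we get:

e^{tB} =
  [3*t*exp(-t) + exp(-t), 3*t*exp(-t), -9*t*exp(-t)]
  [3*t*exp(-t), 3*t*exp(-t) + exp(-t), -9*t*exp(-t)]
  [2*t*exp(-t), 2*t*exp(-t), -6*t*exp(-t) + exp(-t)]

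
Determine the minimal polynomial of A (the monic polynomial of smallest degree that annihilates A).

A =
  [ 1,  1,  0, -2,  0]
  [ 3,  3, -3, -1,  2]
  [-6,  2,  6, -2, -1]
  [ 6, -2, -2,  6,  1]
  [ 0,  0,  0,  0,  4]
x^3 - 12*x^2 + 48*x - 64

The characteristic polynomial is χ_A(x) = (x - 4)^5, so the eigenvalues are known. The minimal polynomial is
  m_A(x) = Π_λ (x − λ)^{k_λ}
where k_λ is the size of the *largest* Jordan block for λ (equivalently, the smallest k with (A − λI)^k v = 0 for every generalised eigenvector v of λ).

  λ = 4: largest Jordan block has size 3, contributing (x − 4)^3

So m_A(x) = (x - 4)^3 = x^3 - 12*x^2 + 48*x - 64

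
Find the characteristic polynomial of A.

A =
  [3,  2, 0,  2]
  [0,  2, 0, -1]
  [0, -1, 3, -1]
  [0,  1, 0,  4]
x^4 - 12*x^3 + 54*x^2 - 108*x + 81

Expanding det(x·I − A) (e.g. by cofactor expansion or by noting that A is similar to its Jordan form J, which has the same characteristic polynomial as A) gives
  χ_A(x) = x^4 - 12*x^3 + 54*x^2 - 108*x + 81
which factors as (x - 3)^4. The eigenvalues (with algebraic multiplicities) are λ = 3 with multiplicity 4.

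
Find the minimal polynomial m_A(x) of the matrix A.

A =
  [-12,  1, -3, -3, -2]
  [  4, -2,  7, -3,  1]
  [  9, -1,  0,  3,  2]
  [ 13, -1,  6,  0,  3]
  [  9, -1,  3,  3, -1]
x^3 + 9*x^2 + 27*x + 27

The characteristic polynomial is χ_A(x) = (x + 3)^5, so the eigenvalues are known. The minimal polynomial is
  m_A(x) = Π_λ (x − λ)^{k_λ}
where k_λ is the size of the *largest* Jordan block for λ (equivalently, the smallest k with (A − λI)^k v = 0 for every generalised eigenvector v of λ).

  λ = -3: largest Jordan block has size 3, contributing (x + 3)^3

So m_A(x) = (x + 3)^3 = x^3 + 9*x^2 + 27*x + 27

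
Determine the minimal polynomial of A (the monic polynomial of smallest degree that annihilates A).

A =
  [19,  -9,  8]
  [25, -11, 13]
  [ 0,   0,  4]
x^3 - 12*x^2 + 48*x - 64

The characteristic polynomial is χ_A(x) = (x - 4)^3, so the eigenvalues are known. The minimal polynomial is
  m_A(x) = Π_λ (x − λ)^{k_λ}
where k_λ is the size of the *largest* Jordan block for λ (equivalently, the smallest k with (A − λI)^k v = 0 for every generalised eigenvector v of λ).

  λ = 4: largest Jordan block has size 3, contributing (x − 4)^3

So m_A(x) = (x - 4)^3 = x^3 - 12*x^2 + 48*x - 64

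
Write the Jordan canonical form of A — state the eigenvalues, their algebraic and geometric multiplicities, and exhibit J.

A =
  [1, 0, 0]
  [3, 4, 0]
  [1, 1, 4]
J_1(1) ⊕ J_2(4)

The characteristic polynomial is
  det(x·I − A) = x^3 - 9*x^2 + 24*x - 16 = (x - 4)^2*(x - 1)

Eigenvalues and multiplicities (the geometric multiplicity of λ is n − rank(A − λI), which equals the number of Jordan blocks for λ):
  λ = 1: algebraic multiplicity = 1, geometric multiplicity = 1
  λ = 4: algebraic multiplicity = 2, geometric multiplicity = 1

Determining the block sizes for each eigenvalue:
  λ = 1: one block (gm = 1), so the single block has size am = 1 → block sizes [1]
  λ = 4: one block (gm = 1), so the single block has size am = 2 → block sizes [2]

Assembling the blocks gives a Jordan form
J =
  [1, 0, 0]
  [0, 4, 1]
  [0, 0, 4]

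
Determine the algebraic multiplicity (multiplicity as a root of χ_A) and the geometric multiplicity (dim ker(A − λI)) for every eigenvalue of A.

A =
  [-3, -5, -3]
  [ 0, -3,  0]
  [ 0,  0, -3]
λ = -3: alg = 3, geom = 2

Step 1 — factor the characteristic polynomial to read off the algebraic multiplicities:
  χ_A(x) = (x + 3)^3

Step 2 — compute geometric multiplicities via the rank-nullity identity g(λ) = n − rank(A − λI):
  rank(A − (-3)·I) = 1, so dim ker(A − (-3)·I) = n − 1 = 2

Summary:
  λ = -3: algebraic multiplicity = 3, geometric multiplicity = 2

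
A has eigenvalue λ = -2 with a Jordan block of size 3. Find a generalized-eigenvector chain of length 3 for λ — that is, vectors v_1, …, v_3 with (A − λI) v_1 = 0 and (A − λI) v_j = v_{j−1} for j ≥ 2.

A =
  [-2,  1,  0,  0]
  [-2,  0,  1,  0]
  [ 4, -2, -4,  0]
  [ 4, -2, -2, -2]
A Jordan chain for λ = -2 of length 3:
v_1 = (-2, 0, -4, -4)ᵀ
v_2 = (0, -2, 4, 4)ᵀ
v_3 = (1, 0, 0, 0)ᵀ

Let N = A − (-2)·I. We want v_3 with N^3 v_3 = 0 but N^2 v_3 ≠ 0; then v_{j-1} := N · v_j for j = 3, …, 2.

Pick v_3 = (1, 0, 0, 0)ᵀ.
Then v_2 = N · v_3 = (0, -2, 4, 4)ᵀ.
Then v_1 = N · v_2 = (-2, 0, -4, -4)ᵀ.

Sanity check: (A − (-2)·I) v_1 = (0, 0, 0, 0)ᵀ = 0. ✓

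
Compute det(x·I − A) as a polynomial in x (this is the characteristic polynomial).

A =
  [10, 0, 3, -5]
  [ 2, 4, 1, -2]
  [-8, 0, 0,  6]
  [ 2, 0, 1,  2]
x^4 - 16*x^3 + 96*x^2 - 256*x + 256

Expanding det(x·I − A) (e.g. by cofactor expansion or by noting that A is similar to its Jordan form J, which has the same characteristic polynomial as A) gives
  χ_A(x) = x^4 - 16*x^3 + 96*x^2 - 256*x + 256
which factors as (x - 4)^4. The eigenvalues (with algebraic multiplicities) are λ = 4 with multiplicity 4.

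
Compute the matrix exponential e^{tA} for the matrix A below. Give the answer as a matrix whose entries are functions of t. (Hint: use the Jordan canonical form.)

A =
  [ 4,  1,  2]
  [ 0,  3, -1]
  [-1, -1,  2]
e^{tA} =
  [-t^2*exp(3*t)/2 + t*exp(3*t) + exp(3*t), -t^2*exp(3*t)/2 + t*exp(3*t), -t^2*exp(3*t)/2 + 2*t*exp(3*t)]
  [t^2*exp(3*t)/2, t^2*exp(3*t)/2 + exp(3*t), t^2*exp(3*t)/2 - t*exp(3*t)]
  [-t*exp(3*t), -t*exp(3*t), -t*exp(3*t) + exp(3*t)]

Strategy: write A = P · J · P⁻¹ where J is a Jordan canonical form, so e^{tA} = P · e^{tJ} · P⁻¹, and e^{tJ} can be computed block-by-block.

A has Jordan form
J =
  [3, 1, 0]
  [0, 3, 1]
  [0, 0, 3]
(up to reordering of blocks).

Per-block formulas:
  For a 3×3 Jordan block J_3(3): exp(t · J_3(3)) = e^(3t)·(I + t·N + (t^2/2)·N^2), where N is the 3×3 nilpotent shift.

After assembling e^{tJ} and conjugating by P, we get:

e^{tA} =
  [-t^2*exp(3*t)/2 + t*exp(3*t) + exp(3*t), -t^2*exp(3*t)/2 + t*exp(3*t), -t^2*exp(3*t)/2 + 2*t*exp(3*t)]
  [t^2*exp(3*t)/2, t^2*exp(3*t)/2 + exp(3*t), t^2*exp(3*t)/2 - t*exp(3*t)]
  [-t*exp(3*t), -t*exp(3*t), -t*exp(3*t) + exp(3*t)]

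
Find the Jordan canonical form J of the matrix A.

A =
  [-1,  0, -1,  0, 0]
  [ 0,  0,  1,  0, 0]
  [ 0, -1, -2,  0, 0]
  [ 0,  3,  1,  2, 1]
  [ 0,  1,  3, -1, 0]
J_3(-1) ⊕ J_2(1)

The characteristic polynomial is
  det(x·I − A) = x^5 + x^4 - 2*x^3 - 2*x^2 + x + 1 = (x - 1)^2*(x + 1)^3

Eigenvalues and multiplicities (the geometric multiplicity of λ is n − rank(A − λI), which equals the number of Jordan blocks for λ):
  λ = -1: algebraic multiplicity = 3, geometric multiplicity = 1
  λ = 1: algebraic multiplicity = 2, geometric multiplicity = 1

Determining the block sizes for each eigenvalue:
  λ = -1: one block (gm = 1), so the single block has size am = 3 → block sizes [3]
  λ = 1: one block (gm = 1), so the single block has size am = 2 → block sizes [2]

Assembling the blocks gives a Jordan form
J =
  [-1,  1,  0, 0, 0]
  [ 0, -1,  1, 0, 0]
  [ 0,  0, -1, 0, 0]
  [ 0,  0,  0, 1, 1]
  [ 0,  0,  0, 0, 1]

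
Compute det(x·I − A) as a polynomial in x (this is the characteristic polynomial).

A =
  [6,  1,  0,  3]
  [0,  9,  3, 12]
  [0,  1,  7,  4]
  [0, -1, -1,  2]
x^4 - 24*x^3 + 216*x^2 - 864*x + 1296

Expanding det(x·I − A) (e.g. by cofactor expansion or by noting that A is similar to its Jordan form J, which has the same characteristic polynomial as A) gives
  χ_A(x) = x^4 - 24*x^3 + 216*x^2 - 864*x + 1296
which factors as (x - 6)^4. The eigenvalues (with algebraic multiplicities) are λ = 6 with multiplicity 4.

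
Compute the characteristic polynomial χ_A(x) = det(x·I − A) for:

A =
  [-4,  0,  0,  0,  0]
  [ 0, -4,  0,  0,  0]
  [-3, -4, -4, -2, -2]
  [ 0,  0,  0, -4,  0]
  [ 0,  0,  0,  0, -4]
x^5 + 20*x^4 + 160*x^3 + 640*x^2 + 1280*x + 1024

Expanding det(x·I − A) (e.g. by cofactor expansion or by noting that A is similar to its Jordan form J, which has the same characteristic polynomial as A) gives
  χ_A(x) = x^5 + 20*x^4 + 160*x^3 + 640*x^2 + 1280*x + 1024
which factors as (x + 4)^5. The eigenvalues (with algebraic multiplicities) are λ = -4 with multiplicity 5.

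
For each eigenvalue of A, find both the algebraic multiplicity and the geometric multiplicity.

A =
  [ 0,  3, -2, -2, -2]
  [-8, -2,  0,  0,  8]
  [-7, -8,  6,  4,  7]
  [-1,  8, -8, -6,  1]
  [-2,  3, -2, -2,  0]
λ = -2: alg = 3, geom = 2; λ = 2: alg = 2, geom = 1

Step 1 — factor the characteristic polynomial to read off the algebraic multiplicities:
  χ_A(x) = (x - 2)^2*(x + 2)^3

Step 2 — compute geometric multiplicities via the rank-nullity identity g(λ) = n − rank(A − λI):
  rank(A − (-2)·I) = 3, so dim ker(A − (-2)·I) = n − 3 = 2
  rank(A − (2)·I) = 4, so dim ker(A − (2)·I) = n − 4 = 1

Summary:
  λ = -2: algebraic multiplicity = 3, geometric multiplicity = 2
  λ = 2: algebraic multiplicity = 2, geometric multiplicity = 1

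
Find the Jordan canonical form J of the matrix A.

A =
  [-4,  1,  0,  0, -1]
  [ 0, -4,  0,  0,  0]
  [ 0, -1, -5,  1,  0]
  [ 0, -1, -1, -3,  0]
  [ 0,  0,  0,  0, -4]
J_2(-4) ⊕ J_2(-4) ⊕ J_1(-4)

The characteristic polynomial is
  det(x·I − A) = x^5 + 20*x^4 + 160*x^3 + 640*x^2 + 1280*x + 1024 = (x + 4)^5

Eigenvalues and multiplicities (the geometric multiplicity of λ is n − rank(A − λI), which equals the number of Jordan blocks for λ):
  λ = -4: algebraic multiplicity = 5, geometric multiplicity = 3

Determining the block sizes for each eigenvalue:
  λ = -4: with am = 5 and gm = 3, the partition is not yet determined (e.g. several partitions of 5 into 3 parts exist). Let N = A − (-4)·I. Computing rank(N^1) = 2, rank(N^2) = 0; the number of blocks of size ≥ j is rank(N^{j−1}) − rank(N^j), giving [3, 2]. So we have 2 block(s) of size 2, 1 block(s) of size 1 → block sizes [2, 2, 1]

Assembling the blocks gives a Jordan form
J =
  [-4,  1,  0,  0,  0]
  [ 0, -4,  0,  0,  0]
  [ 0,  0, -4,  1,  0]
  [ 0,  0,  0, -4,  0]
  [ 0,  0,  0,  0, -4]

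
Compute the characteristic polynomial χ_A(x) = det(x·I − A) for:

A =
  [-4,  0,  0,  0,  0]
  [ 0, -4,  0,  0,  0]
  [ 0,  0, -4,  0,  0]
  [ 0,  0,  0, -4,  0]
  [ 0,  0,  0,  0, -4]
x^5 + 20*x^4 + 160*x^3 + 640*x^2 + 1280*x + 1024

Expanding det(x·I − A) (e.g. by cofactor expansion or by noting that A is similar to its Jordan form J, which has the same characteristic polynomial as A) gives
  χ_A(x) = x^5 + 20*x^4 + 160*x^3 + 640*x^2 + 1280*x + 1024
which factors as (x + 4)^5. The eigenvalues (with algebraic multiplicities) are λ = -4 with multiplicity 5.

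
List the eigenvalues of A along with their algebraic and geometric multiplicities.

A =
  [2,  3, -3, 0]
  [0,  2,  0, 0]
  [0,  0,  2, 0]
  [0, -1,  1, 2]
λ = 2: alg = 4, geom = 3

Step 1 — factor the characteristic polynomial to read off the algebraic multiplicities:
  χ_A(x) = (x - 2)^4

Step 2 — compute geometric multiplicities via the rank-nullity identity g(λ) = n − rank(A − λI):
  rank(A − (2)·I) = 1, so dim ker(A − (2)·I) = n − 1 = 3

Summary:
  λ = 2: algebraic multiplicity = 4, geometric multiplicity = 3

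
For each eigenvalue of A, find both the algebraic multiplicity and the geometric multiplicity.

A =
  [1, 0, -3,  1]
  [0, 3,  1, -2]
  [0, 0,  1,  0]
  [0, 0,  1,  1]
λ = 1: alg = 3, geom = 1; λ = 3: alg = 1, geom = 1

Step 1 — factor the characteristic polynomial to read off the algebraic multiplicities:
  χ_A(x) = (x - 3)*(x - 1)^3

Step 2 — compute geometric multiplicities via the rank-nullity identity g(λ) = n − rank(A − λI):
  rank(A − (1)·I) = 3, so dim ker(A − (1)·I) = n − 3 = 1
  rank(A − (3)·I) = 3, so dim ker(A − (3)·I) = n − 3 = 1

Summary:
  λ = 1: algebraic multiplicity = 3, geometric multiplicity = 1
  λ = 3: algebraic multiplicity = 1, geometric multiplicity = 1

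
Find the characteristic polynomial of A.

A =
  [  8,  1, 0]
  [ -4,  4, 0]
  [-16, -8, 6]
x^3 - 18*x^2 + 108*x - 216

Expanding det(x·I − A) (e.g. by cofactor expansion or by noting that A is similar to its Jordan form J, which has the same characteristic polynomial as A) gives
  χ_A(x) = x^3 - 18*x^2 + 108*x - 216
which factors as (x - 6)^3. The eigenvalues (with algebraic multiplicities) are λ = 6 with multiplicity 3.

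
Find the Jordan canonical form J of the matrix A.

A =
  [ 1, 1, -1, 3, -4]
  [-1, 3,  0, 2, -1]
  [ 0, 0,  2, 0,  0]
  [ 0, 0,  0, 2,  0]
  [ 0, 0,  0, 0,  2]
J_3(2) ⊕ J_1(2) ⊕ J_1(2)

The characteristic polynomial is
  det(x·I − A) = x^5 - 10*x^4 + 40*x^3 - 80*x^2 + 80*x - 32 = (x - 2)^5

Eigenvalues and multiplicities (the geometric multiplicity of λ is n − rank(A − λI), which equals the number of Jordan blocks for λ):
  λ = 2: algebraic multiplicity = 5, geometric multiplicity = 3

Determining the block sizes for each eigenvalue:
  λ = 2: with am = 5 and gm = 3, the partition is not yet determined (e.g. several partitions of 5 into 3 parts exist). Let N = A − (2)·I. Computing rank(N^1) = 2, rank(N^2) = 1, rank(N^3) = 0; the number of blocks of size ≥ j is rank(N^{j−1}) − rank(N^j), giving [3, 1, 1]. So we have 1 block(s) of size 3, 2 block(s) of size 1 → block sizes [3, 1, 1]

Assembling the blocks gives a Jordan form
J =
  [2, 1, 0, 0, 0]
  [0, 2, 1, 0, 0]
  [0, 0, 2, 0, 0]
  [0, 0, 0, 2, 0]
  [0, 0, 0, 0, 2]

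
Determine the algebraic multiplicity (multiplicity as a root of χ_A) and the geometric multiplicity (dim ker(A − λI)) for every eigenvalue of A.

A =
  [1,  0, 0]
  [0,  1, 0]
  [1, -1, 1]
λ = 1: alg = 3, geom = 2

Step 1 — factor the characteristic polynomial to read off the algebraic multiplicities:
  χ_A(x) = (x - 1)^3

Step 2 — compute geometric multiplicities via the rank-nullity identity g(λ) = n − rank(A − λI):
  rank(A − (1)·I) = 1, so dim ker(A − (1)·I) = n − 1 = 2

Summary:
  λ = 1: algebraic multiplicity = 3, geometric multiplicity = 2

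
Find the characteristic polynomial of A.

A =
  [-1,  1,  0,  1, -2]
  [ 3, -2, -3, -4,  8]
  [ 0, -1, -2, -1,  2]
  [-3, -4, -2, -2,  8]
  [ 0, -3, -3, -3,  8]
x^5 - x^4 - 5*x^3 + x^2 + 8*x + 4

Expanding det(x·I − A) (e.g. by cofactor expansion or by noting that A is similar to its Jordan form J, which has the same characteristic polynomial as A) gives
  χ_A(x) = x^5 - x^4 - 5*x^3 + x^2 + 8*x + 4
which factors as (x - 2)^2*(x + 1)^3. The eigenvalues (with algebraic multiplicities) are λ = -1 with multiplicity 3, λ = 2 with multiplicity 2.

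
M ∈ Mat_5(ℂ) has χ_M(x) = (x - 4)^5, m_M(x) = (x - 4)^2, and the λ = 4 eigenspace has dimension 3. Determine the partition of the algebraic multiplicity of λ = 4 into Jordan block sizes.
Block sizes for λ = 4: [2, 2, 1]

Step 1 — from the characteristic polynomial, algebraic multiplicity of λ = 4 is 5. From dim ker(M − (4)·I) = 3, there are exactly 3 Jordan blocks for λ = 4.
Step 2 — from the minimal polynomial, the factor (x − 4)^2 tells us the largest block for λ = 4 has size 2.
Step 3 — with total size 5, 3 blocks, and largest block 2, the block sizes (in nonincreasing order) are [2, 2, 1].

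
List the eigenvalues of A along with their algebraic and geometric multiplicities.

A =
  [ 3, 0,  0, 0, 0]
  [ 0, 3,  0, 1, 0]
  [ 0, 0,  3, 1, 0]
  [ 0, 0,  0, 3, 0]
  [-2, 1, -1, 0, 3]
λ = 3: alg = 5, geom = 3

Step 1 — factor the characteristic polynomial to read off the algebraic multiplicities:
  χ_A(x) = (x - 3)^5

Step 2 — compute geometric multiplicities via the rank-nullity identity g(λ) = n − rank(A − λI):
  rank(A − (3)·I) = 2, so dim ker(A − (3)·I) = n − 2 = 3

Summary:
  λ = 3: algebraic multiplicity = 5, geometric multiplicity = 3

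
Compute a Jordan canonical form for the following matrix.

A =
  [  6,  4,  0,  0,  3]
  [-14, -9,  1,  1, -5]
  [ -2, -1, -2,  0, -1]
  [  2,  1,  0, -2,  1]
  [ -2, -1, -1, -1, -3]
J_3(-2) ⊕ J_2(-2)

The characteristic polynomial is
  det(x·I − A) = x^5 + 10*x^4 + 40*x^3 + 80*x^2 + 80*x + 32 = (x + 2)^5

Eigenvalues and multiplicities (the geometric multiplicity of λ is n − rank(A − λI), which equals the number of Jordan blocks for λ):
  λ = -2: algebraic multiplicity = 5, geometric multiplicity = 2

Determining the block sizes for each eigenvalue:
  λ = -2: with am = 5 and gm = 2, the partition is not yet determined (e.g. several partitions of 5 into 2 parts exist). Let N = A − (-2)·I. Computing rank(N^1) = 3, rank(N^2) = 1, rank(N^3) = 0; the number of blocks of size ≥ j is rank(N^{j−1}) − rank(N^j), giving [2, 2, 1]. So we have 1 block(s) of size 3, 1 block(s) of size 2 → block sizes [3, 2]

Assembling the blocks gives a Jordan form
J =
  [-2,  1,  0,  0,  0]
  [ 0, -2,  1,  0,  0]
  [ 0,  0, -2,  0,  0]
  [ 0,  0,  0, -2,  1]
  [ 0,  0,  0,  0, -2]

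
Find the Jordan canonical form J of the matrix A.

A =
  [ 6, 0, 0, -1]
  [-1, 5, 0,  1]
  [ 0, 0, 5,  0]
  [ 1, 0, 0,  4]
J_2(5) ⊕ J_1(5) ⊕ J_1(5)

The characteristic polynomial is
  det(x·I − A) = x^4 - 20*x^3 + 150*x^2 - 500*x + 625 = (x - 5)^4

Eigenvalues and multiplicities (the geometric multiplicity of λ is n − rank(A − λI), which equals the number of Jordan blocks for λ):
  λ = 5: algebraic multiplicity = 4, geometric multiplicity = 3

Determining the block sizes for each eigenvalue:
  λ = 5: 3 blocks summing to 4 forces exactly one block of size 2 and the rest size 1 → block sizes [2, 1, 1]

Assembling the blocks gives a Jordan form
J =
  [5, 1, 0, 0]
  [0, 5, 0, 0]
  [0, 0, 5, 0]
  [0, 0, 0, 5]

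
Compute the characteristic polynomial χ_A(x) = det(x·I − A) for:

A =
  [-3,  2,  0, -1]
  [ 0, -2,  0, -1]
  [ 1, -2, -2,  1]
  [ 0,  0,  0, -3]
x^4 + 10*x^3 + 37*x^2 + 60*x + 36

Expanding det(x·I − A) (e.g. by cofactor expansion or by noting that A is similar to its Jordan form J, which has the same characteristic polynomial as A) gives
  χ_A(x) = x^4 + 10*x^3 + 37*x^2 + 60*x + 36
which factors as (x + 2)^2*(x + 3)^2. The eigenvalues (with algebraic multiplicities) are λ = -3 with multiplicity 2, λ = -2 with multiplicity 2.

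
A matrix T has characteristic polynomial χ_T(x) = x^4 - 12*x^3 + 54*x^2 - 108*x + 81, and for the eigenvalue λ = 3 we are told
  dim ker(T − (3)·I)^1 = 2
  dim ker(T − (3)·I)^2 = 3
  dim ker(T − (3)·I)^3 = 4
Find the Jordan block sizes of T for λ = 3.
Block sizes for λ = 3: [3, 1]

From the dimensions of kernels of powers, the number of Jordan blocks of size at least j is d_j − d_{j−1} where d_j = dim ker(N^j) (with d_0 = 0). Computing the differences gives [2, 1, 1].
The number of blocks of size exactly k is (#blocks of size ≥ k) − (#blocks of size ≥ k + 1), so the partition is: 1 block(s) of size 1, 1 block(s) of size 3.
In nonincreasing order the block sizes are [3, 1].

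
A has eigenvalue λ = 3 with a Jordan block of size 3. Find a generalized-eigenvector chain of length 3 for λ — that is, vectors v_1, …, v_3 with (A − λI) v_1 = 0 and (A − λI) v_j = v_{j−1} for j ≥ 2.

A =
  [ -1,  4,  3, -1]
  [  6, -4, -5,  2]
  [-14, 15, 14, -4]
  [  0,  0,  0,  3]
A Jordan chain for λ = 3 of length 3:
v_1 = (-2, 4, -8, 0)ᵀ
v_2 = (-4, 6, -14, 0)ᵀ
v_3 = (1, 0, 0, 0)ᵀ

Let N = A − (3)·I. We want v_3 with N^3 v_3 = 0 but N^2 v_3 ≠ 0; then v_{j-1} := N · v_j for j = 3, …, 2.

Pick v_3 = (1, 0, 0, 0)ᵀ.
Then v_2 = N · v_3 = (-4, 6, -14, 0)ᵀ.
Then v_1 = N · v_2 = (-2, 4, -8, 0)ᵀ.

Sanity check: (A − (3)·I) v_1 = (0, 0, 0, 0)ᵀ = 0. ✓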